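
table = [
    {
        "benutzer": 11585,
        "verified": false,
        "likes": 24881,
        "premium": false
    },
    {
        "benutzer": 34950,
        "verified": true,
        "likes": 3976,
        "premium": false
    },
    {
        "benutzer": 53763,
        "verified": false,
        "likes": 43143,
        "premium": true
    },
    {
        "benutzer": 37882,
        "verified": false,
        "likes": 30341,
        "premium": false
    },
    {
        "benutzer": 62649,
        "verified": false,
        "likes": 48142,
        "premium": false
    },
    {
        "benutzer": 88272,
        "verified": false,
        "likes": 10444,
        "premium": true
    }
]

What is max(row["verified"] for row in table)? True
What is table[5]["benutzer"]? 88272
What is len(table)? 6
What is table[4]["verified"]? False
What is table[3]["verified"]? False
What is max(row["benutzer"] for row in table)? 88272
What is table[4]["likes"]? 48142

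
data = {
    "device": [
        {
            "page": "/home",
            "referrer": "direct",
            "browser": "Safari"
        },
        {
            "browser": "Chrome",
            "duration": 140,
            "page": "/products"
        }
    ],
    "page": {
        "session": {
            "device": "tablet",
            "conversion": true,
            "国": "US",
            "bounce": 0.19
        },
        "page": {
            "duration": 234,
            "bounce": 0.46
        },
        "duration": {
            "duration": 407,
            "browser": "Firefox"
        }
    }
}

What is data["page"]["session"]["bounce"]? 0.19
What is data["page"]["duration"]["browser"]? "Firefox"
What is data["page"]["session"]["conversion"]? True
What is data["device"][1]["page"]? "/products"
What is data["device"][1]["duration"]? 140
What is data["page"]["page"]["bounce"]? 0.46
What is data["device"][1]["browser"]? "Chrome"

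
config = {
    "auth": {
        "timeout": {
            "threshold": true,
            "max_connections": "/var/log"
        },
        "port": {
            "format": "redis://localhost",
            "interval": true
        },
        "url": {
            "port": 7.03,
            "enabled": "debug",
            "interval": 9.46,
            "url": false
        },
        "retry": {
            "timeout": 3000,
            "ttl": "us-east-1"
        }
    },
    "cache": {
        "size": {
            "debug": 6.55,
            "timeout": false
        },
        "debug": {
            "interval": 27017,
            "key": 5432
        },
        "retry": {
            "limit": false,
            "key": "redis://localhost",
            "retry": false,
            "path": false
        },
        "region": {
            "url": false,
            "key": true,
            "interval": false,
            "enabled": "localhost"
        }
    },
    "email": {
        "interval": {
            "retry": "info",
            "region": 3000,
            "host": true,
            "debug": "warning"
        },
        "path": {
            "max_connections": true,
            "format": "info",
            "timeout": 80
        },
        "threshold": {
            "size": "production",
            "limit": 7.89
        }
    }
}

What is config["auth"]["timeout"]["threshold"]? True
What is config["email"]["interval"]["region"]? 3000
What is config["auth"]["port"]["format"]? "redis://localhost"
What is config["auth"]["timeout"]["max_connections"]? "/var/log"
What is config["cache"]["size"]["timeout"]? False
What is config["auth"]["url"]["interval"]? 9.46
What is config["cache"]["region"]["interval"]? False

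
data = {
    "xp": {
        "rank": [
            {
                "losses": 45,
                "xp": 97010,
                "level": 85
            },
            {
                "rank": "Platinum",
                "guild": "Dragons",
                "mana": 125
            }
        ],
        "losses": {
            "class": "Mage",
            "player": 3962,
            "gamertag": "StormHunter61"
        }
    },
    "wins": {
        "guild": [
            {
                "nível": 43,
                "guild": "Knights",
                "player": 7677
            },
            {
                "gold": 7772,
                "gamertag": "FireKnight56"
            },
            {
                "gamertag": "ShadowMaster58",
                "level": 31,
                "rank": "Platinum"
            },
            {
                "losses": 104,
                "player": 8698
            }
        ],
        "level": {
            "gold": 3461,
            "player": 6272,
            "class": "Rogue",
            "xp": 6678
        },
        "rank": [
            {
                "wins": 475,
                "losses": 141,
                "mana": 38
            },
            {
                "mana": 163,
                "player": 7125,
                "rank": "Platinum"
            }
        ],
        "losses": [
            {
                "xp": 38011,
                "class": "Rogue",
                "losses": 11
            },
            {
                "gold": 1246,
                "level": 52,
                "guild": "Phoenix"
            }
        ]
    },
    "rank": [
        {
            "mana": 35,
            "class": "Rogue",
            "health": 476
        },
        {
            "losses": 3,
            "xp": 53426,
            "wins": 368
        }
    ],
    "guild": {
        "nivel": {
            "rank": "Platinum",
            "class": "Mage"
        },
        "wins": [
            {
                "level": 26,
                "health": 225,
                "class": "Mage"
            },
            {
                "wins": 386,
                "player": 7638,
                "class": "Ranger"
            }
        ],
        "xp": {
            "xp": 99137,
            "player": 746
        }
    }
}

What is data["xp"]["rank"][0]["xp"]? 97010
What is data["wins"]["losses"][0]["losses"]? 11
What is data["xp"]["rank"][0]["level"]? 85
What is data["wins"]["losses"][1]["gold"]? 1246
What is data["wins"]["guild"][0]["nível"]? 43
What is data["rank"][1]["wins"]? 368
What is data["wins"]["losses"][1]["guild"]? "Phoenix"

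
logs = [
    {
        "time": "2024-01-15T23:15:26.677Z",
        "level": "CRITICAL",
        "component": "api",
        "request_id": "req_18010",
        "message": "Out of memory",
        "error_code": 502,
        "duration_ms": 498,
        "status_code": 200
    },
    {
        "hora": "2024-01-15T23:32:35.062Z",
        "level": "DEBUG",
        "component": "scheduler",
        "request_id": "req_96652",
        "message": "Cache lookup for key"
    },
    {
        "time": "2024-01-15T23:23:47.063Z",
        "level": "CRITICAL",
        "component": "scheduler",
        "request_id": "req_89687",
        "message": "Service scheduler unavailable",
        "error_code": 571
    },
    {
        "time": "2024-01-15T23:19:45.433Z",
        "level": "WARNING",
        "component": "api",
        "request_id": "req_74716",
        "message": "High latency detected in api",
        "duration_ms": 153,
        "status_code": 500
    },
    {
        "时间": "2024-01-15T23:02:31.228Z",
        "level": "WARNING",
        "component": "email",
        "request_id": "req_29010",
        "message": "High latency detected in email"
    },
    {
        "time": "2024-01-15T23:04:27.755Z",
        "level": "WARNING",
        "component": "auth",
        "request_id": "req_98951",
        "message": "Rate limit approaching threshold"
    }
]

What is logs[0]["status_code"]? 200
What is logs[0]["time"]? "2024-01-15T23:15:26.677Z"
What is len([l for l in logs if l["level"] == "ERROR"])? 0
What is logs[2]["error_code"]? 571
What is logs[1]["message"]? "Cache lookup for key"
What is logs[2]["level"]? "CRITICAL"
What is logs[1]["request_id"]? "req_96652"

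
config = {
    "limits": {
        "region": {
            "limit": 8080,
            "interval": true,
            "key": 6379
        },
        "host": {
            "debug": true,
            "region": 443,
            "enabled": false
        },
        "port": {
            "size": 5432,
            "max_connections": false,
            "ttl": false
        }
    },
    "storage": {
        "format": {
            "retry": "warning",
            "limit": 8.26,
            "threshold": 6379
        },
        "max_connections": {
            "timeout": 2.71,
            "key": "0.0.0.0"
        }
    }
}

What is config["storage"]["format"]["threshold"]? 6379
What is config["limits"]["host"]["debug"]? True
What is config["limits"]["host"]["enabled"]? False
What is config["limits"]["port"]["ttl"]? False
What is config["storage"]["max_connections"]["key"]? "0.0.0.0"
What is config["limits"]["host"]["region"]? 443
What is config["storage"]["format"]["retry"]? "warning"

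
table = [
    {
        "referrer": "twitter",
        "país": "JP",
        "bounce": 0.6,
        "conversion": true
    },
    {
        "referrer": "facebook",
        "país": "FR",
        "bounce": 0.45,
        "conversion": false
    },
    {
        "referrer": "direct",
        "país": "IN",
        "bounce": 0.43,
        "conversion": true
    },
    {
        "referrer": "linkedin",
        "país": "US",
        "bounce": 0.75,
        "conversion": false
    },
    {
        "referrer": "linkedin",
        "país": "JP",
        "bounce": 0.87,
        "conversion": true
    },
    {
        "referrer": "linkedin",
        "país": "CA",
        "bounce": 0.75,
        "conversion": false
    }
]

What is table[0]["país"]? "JP"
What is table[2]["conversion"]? True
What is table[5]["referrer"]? "linkedin"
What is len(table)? 6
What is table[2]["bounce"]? 0.43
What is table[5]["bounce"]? 0.75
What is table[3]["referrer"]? "linkedin"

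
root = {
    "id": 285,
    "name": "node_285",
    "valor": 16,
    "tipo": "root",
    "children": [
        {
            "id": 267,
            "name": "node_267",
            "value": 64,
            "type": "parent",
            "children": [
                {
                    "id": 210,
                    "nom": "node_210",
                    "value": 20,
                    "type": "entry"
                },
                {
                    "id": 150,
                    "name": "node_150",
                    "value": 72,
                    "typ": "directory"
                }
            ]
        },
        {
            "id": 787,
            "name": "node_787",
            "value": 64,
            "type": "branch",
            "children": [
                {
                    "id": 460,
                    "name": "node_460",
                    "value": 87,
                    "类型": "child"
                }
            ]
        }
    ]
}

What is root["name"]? "node_285"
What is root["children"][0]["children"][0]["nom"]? "node_210"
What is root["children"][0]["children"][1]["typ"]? "directory"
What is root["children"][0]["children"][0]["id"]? 210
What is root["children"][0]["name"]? "node_267"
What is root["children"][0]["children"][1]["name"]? "node_150"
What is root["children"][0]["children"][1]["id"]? 150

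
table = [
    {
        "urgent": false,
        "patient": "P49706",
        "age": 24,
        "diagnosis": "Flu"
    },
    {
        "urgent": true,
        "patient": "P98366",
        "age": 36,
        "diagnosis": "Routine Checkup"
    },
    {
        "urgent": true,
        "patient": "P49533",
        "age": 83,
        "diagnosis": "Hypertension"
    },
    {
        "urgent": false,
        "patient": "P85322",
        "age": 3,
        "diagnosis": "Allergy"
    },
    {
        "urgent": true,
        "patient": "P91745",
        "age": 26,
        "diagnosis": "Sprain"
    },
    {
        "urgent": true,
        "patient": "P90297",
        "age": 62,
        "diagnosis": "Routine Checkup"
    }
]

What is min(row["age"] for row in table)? 3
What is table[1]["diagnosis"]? "Routine Checkup"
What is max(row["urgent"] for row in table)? True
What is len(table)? 6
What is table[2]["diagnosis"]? "Hypertension"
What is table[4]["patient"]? "P91745"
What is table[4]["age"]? 26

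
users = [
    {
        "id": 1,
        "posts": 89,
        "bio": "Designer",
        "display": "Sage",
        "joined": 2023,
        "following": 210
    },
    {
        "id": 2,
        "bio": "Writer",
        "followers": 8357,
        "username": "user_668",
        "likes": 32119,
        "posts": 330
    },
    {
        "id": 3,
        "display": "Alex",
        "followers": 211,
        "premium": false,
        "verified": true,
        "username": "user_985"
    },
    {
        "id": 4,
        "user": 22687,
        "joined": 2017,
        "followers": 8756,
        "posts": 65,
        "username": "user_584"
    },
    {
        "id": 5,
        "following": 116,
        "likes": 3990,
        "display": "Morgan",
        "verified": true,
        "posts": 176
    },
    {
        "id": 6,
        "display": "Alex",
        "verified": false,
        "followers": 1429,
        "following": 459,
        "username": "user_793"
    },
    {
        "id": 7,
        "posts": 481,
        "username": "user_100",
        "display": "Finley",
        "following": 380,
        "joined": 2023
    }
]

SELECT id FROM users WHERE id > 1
[2, 3, 4, 5, 6, 7]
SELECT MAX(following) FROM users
459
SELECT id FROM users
[1, 2, 3, 4, 5, 6, 7]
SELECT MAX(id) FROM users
7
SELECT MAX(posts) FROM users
481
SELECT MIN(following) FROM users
116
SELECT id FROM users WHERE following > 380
[6]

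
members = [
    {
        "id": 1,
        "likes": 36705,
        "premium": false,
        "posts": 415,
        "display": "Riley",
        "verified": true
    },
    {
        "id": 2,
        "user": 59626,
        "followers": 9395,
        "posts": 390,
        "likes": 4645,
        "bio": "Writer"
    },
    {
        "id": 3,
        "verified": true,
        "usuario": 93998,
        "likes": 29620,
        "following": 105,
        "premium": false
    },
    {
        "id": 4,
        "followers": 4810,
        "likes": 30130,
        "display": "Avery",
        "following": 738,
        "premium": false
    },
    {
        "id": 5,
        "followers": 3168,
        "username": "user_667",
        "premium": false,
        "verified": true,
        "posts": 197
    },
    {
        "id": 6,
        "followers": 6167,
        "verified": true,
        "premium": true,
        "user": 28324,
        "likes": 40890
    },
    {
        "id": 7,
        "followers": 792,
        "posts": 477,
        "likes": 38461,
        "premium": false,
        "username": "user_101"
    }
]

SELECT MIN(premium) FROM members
False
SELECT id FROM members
[1, 2, 3, 4, 5, 6, 7]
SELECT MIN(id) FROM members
1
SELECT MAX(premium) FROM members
True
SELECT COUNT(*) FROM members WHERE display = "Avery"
1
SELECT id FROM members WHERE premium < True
[1, 3, 4, 5, 7]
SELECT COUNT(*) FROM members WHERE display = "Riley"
1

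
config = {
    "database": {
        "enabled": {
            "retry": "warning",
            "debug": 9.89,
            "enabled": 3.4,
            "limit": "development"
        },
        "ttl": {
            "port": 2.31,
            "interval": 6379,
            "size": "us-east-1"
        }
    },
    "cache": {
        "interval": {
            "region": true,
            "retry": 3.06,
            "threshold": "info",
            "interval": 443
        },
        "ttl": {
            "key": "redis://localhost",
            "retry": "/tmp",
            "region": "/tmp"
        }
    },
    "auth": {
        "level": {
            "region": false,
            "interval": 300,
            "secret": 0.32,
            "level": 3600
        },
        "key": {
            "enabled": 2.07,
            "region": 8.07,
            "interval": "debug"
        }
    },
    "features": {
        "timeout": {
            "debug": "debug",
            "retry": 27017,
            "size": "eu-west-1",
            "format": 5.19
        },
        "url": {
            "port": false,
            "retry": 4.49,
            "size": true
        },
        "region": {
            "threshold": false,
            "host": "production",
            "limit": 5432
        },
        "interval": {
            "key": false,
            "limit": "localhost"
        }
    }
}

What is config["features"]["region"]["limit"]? 5432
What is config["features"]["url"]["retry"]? 4.49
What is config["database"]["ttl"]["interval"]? 6379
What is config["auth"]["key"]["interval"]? "debug"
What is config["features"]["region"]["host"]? "production"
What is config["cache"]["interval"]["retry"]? 3.06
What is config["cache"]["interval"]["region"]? True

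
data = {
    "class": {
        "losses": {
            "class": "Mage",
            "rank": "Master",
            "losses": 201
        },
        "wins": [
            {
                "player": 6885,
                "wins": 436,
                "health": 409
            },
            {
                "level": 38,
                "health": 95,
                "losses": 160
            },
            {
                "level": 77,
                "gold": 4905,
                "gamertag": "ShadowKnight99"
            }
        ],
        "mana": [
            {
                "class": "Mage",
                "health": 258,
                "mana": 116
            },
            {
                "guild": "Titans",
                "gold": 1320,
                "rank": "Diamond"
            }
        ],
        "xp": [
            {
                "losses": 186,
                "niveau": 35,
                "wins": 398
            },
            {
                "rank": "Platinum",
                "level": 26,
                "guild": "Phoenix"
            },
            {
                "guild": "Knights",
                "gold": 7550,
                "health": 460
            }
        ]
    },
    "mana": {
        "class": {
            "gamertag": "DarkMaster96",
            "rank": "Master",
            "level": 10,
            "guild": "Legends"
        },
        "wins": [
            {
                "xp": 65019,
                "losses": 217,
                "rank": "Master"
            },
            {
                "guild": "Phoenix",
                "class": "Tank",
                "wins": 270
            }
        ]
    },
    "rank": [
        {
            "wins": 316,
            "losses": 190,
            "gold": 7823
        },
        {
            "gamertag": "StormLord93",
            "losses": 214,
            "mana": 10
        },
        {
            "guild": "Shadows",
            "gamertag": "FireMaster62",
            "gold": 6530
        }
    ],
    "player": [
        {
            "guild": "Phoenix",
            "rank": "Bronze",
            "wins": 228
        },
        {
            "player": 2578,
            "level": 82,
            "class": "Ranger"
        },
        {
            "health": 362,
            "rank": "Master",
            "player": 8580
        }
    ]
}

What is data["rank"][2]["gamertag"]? "FireMaster62"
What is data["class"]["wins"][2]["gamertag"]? "ShadowKnight99"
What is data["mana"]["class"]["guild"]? "Legends"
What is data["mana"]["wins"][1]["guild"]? "Phoenix"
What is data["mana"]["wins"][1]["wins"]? 270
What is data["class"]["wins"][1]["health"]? 95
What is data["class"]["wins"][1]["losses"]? 160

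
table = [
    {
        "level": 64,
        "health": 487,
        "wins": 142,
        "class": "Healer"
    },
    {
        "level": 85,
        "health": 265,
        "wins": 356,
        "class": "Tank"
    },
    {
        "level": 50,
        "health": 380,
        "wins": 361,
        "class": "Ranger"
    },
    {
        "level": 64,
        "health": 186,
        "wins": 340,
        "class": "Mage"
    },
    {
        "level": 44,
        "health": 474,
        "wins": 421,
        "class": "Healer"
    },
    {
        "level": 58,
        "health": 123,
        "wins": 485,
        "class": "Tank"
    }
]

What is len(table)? 6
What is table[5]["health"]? 123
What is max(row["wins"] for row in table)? 485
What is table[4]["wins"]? 421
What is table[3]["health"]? 186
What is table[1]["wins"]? 356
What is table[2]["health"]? 380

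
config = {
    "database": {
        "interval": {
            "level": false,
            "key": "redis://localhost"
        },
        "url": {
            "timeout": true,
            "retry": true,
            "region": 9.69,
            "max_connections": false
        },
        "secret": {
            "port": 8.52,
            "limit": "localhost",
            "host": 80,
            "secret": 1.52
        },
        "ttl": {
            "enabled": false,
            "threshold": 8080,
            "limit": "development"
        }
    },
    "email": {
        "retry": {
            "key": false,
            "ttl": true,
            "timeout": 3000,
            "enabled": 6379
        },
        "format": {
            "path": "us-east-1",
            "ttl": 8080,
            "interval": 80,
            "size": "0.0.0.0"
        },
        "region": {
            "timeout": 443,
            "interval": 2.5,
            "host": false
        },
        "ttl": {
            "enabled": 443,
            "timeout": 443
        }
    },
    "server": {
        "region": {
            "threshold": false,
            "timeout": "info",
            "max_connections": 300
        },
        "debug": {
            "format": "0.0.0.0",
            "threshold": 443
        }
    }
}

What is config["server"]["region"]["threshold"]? False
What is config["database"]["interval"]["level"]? False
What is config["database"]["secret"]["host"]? 80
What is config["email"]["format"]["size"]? "0.0.0.0"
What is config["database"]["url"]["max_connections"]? False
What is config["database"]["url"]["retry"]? True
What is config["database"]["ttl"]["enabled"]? False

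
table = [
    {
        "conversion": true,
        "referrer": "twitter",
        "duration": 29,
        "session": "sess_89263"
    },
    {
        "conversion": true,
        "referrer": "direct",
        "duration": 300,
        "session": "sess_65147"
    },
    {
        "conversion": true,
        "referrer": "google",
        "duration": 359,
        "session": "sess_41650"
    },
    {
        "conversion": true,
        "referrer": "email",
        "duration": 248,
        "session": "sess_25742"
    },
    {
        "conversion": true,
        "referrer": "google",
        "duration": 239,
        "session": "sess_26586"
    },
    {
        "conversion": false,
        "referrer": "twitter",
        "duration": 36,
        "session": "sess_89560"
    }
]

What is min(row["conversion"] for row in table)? False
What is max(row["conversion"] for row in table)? True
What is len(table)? 6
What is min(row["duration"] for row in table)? 29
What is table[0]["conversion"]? True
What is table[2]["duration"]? 359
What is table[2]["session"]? "sess_41650"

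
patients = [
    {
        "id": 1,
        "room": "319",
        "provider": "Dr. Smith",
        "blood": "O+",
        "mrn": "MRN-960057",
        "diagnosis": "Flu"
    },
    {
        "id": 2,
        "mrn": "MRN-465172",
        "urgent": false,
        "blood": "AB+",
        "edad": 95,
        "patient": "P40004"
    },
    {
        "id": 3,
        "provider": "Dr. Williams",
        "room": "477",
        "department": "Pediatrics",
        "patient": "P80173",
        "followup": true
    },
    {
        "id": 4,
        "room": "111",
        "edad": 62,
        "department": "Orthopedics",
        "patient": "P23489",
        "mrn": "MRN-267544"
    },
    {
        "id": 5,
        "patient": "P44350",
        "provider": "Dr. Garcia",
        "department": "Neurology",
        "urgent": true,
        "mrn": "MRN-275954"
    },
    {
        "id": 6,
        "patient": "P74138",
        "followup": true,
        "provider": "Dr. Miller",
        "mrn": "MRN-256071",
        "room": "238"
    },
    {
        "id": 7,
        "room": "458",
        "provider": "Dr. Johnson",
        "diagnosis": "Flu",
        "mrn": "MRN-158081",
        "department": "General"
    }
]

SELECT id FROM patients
[1, 2, 3, 4, 5, 6, 7]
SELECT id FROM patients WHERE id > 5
[6, 7]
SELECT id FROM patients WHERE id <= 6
[1, 2, 3, 4, 5, 6]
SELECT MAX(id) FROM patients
7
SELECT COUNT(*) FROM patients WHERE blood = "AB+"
1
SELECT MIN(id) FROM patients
1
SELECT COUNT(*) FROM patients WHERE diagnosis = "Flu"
2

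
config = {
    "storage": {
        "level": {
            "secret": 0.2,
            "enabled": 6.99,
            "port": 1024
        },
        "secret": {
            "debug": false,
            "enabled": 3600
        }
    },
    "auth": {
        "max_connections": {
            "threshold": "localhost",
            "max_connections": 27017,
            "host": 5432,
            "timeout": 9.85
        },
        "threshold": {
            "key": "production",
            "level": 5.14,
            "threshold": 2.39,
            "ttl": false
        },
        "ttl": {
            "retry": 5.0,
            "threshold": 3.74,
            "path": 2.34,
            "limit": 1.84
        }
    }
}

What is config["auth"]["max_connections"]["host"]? 5432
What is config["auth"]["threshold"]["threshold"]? 2.39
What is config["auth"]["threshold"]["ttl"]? False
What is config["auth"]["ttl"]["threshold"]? 3.74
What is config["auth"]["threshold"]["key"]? "production"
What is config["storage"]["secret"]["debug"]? False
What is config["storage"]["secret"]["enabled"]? 3600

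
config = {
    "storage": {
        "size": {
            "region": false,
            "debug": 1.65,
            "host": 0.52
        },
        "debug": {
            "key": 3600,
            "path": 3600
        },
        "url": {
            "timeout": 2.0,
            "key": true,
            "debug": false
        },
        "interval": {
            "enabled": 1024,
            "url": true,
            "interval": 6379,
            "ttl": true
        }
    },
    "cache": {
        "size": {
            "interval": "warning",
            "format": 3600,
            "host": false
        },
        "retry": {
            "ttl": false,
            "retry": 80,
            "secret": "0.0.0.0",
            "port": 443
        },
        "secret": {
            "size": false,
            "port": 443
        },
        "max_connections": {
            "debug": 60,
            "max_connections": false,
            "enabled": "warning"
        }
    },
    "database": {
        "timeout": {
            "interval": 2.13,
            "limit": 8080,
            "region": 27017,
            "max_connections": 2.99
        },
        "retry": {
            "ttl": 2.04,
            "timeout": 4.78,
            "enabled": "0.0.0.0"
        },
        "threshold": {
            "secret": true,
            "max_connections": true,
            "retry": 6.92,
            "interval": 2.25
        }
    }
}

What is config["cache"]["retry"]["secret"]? "0.0.0.0"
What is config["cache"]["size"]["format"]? 3600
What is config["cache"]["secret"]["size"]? False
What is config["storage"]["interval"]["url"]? True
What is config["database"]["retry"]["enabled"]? "0.0.0.0"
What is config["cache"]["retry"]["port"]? 443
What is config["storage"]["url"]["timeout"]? 2.0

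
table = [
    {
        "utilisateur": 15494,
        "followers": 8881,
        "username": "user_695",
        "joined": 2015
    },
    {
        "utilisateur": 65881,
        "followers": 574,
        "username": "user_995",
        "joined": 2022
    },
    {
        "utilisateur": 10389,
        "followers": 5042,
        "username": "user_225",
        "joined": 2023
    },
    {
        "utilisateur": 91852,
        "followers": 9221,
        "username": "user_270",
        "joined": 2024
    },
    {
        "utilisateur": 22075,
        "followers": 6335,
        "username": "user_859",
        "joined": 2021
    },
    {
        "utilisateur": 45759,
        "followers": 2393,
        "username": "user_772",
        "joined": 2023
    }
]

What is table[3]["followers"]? 9221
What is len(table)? 6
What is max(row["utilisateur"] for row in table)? 91852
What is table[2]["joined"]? 2023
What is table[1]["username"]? "user_995"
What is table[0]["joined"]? 2015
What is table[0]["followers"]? 8881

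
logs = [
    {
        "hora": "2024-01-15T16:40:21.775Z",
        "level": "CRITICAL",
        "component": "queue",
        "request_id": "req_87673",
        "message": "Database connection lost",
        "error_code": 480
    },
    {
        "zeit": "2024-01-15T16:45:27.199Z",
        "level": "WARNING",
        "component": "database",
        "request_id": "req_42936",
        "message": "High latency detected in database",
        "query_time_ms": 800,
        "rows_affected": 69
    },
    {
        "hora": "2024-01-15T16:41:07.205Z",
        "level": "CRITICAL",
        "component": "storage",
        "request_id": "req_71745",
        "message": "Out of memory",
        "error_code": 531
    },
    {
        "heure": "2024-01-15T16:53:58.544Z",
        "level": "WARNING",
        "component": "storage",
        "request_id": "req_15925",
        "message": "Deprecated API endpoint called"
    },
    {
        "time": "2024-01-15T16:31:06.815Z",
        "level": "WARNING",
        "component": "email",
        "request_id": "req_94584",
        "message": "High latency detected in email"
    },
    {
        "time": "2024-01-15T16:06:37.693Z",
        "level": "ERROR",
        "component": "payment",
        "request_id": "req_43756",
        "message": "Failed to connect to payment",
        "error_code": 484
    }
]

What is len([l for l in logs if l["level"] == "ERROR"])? 1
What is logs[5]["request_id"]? "req_43756"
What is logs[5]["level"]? "ERROR"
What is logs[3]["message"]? "Deprecated API endpoint called"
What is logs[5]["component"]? "payment"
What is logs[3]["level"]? "WARNING"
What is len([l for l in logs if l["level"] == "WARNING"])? 3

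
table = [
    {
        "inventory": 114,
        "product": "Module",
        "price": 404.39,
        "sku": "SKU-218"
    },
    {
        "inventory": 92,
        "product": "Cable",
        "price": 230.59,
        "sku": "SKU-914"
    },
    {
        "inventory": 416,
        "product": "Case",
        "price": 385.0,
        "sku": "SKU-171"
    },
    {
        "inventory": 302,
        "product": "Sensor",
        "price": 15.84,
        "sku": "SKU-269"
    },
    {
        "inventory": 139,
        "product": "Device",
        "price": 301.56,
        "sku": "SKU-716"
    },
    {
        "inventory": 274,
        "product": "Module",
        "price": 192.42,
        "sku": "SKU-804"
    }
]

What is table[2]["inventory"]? 416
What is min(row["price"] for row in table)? 15.84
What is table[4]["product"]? "Device"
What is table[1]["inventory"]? 92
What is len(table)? 6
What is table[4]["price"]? 301.56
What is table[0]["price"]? 404.39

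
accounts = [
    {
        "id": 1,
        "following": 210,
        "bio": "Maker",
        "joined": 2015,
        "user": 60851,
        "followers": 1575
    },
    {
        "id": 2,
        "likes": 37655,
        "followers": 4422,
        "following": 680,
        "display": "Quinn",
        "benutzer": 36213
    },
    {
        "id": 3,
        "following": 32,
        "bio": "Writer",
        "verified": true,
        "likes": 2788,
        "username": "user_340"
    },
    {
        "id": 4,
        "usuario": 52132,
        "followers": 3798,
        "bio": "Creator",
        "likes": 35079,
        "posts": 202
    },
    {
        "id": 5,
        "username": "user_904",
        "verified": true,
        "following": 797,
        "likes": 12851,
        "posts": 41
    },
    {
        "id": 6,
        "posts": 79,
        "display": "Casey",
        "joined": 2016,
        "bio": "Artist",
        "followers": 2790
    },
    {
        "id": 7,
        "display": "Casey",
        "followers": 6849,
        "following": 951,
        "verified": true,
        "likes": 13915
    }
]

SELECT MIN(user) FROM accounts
60851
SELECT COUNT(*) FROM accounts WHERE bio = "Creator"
1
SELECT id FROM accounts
[1, 2, 3, 4, 5, 6, 7]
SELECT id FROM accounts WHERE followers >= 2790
[2, 4, 6, 7]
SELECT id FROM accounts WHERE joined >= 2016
[6]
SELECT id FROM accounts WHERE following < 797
[1, 2, 3]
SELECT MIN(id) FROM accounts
1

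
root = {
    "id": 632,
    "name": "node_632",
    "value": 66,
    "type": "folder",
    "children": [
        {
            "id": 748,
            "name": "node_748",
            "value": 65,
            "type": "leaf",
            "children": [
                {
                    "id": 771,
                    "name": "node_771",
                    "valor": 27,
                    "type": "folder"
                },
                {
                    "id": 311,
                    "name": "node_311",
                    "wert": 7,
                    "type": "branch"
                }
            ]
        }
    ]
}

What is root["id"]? 632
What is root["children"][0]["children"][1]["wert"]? 7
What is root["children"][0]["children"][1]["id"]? 311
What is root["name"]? "node_632"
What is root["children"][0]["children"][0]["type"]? "folder"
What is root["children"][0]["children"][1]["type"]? "branch"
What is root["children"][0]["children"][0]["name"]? "node_771"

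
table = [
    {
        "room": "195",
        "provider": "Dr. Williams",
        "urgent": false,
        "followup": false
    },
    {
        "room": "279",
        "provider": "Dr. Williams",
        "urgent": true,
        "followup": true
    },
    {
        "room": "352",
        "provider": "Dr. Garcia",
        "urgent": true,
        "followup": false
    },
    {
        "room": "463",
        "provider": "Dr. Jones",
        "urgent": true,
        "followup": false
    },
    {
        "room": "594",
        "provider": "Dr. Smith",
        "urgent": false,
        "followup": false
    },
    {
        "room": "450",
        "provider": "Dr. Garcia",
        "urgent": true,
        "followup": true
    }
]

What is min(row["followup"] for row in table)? False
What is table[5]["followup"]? True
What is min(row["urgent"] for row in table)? False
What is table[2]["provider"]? "Dr. Garcia"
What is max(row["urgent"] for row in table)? True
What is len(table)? 6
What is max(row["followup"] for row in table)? True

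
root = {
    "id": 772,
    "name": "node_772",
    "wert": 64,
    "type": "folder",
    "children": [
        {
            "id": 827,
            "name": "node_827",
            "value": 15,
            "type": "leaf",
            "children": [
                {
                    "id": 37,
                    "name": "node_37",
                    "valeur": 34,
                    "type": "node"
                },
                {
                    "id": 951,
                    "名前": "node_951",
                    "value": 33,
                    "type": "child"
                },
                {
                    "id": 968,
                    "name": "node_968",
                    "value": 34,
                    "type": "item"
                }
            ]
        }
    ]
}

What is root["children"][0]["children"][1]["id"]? 951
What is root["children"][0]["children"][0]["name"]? "node_37"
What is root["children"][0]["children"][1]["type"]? "child"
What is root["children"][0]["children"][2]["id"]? 968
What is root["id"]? 772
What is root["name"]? "node_772"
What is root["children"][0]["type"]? "leaf"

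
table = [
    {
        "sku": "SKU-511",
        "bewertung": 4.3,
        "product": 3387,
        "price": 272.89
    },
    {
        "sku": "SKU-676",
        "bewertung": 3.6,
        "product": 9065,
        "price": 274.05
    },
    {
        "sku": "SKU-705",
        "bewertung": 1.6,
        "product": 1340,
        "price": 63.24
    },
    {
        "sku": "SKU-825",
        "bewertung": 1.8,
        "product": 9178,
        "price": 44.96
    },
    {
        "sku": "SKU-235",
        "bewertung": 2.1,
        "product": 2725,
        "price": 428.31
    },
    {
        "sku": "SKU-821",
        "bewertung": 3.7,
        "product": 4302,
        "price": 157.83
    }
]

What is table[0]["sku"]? "SKU-511"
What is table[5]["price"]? 157.83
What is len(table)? 6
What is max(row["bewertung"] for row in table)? 4.3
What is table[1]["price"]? 274.05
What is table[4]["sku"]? "SKU-235"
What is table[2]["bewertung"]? 1.6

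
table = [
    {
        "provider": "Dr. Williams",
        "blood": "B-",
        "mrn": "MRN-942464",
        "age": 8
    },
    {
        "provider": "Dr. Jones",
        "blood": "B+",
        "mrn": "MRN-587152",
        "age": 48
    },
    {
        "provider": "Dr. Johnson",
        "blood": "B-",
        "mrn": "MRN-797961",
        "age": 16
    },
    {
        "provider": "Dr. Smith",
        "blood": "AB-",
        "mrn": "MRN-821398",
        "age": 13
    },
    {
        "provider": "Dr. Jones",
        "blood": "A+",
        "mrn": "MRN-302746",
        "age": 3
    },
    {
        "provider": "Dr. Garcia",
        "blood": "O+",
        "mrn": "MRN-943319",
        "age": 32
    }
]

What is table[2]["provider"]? "Dr. Johnson"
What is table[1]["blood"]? "B+"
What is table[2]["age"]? 16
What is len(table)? 6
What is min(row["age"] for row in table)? 3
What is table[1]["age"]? 48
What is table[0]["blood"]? "B-"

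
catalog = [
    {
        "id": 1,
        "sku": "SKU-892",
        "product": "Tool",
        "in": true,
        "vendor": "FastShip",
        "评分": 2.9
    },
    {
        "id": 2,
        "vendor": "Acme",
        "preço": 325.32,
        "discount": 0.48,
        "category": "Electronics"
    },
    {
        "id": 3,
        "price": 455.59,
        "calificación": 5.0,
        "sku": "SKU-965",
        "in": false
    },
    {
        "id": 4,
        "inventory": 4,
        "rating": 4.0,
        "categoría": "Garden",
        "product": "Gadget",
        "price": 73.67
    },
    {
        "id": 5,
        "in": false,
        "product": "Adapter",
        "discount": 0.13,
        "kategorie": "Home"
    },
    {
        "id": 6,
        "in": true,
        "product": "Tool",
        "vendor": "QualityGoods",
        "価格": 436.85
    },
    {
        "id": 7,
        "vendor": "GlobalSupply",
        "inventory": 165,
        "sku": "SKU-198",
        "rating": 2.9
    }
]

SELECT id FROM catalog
[1, 2, 3, 4, 5, 6, 7]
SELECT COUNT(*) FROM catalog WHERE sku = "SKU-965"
1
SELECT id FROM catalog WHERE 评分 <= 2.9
[1]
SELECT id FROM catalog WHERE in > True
[]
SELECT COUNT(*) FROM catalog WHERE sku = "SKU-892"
1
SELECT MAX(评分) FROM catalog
2.9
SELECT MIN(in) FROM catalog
False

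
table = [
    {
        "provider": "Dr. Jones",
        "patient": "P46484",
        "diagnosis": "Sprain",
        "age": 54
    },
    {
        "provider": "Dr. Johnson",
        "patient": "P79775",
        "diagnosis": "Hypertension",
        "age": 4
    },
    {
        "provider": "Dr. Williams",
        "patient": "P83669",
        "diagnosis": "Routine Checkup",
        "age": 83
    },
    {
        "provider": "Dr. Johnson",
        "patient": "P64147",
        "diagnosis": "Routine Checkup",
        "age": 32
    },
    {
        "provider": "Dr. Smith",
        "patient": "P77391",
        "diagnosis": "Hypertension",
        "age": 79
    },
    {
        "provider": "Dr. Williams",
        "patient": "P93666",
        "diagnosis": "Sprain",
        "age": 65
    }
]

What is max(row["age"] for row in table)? 83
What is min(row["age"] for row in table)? 4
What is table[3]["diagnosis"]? "Routine Checkup"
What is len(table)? 6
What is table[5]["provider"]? "Dr. Williams"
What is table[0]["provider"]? "Dr. Jones"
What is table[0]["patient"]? "P46484"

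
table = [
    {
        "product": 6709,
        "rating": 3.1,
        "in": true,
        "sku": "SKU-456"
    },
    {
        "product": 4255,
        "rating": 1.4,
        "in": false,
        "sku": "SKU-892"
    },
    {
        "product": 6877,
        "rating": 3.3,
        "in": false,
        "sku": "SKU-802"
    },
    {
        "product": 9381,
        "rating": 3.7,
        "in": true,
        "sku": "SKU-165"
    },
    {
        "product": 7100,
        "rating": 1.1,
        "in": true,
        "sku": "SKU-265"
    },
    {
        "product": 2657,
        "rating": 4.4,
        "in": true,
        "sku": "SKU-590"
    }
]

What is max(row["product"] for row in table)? 9381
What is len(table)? 6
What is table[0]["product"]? 6709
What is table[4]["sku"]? "SKU-265"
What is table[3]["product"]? 9381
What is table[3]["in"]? True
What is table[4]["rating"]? 1.1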